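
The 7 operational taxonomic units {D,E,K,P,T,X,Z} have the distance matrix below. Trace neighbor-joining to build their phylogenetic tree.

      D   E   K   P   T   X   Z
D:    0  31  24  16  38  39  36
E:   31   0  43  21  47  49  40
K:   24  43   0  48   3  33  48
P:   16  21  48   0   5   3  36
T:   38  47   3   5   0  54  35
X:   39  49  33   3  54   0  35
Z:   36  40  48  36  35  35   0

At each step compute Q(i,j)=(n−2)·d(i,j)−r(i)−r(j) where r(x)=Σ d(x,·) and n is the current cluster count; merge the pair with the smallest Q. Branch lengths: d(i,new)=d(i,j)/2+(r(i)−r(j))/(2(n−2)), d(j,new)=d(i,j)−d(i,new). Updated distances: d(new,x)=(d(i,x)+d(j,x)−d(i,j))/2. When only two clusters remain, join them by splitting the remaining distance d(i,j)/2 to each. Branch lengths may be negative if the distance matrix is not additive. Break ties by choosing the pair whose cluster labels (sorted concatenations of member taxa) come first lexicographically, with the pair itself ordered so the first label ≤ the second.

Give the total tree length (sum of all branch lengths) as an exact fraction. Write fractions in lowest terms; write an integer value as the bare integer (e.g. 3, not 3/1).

1455/16

iteration 1: select K,T (d=3, Q=-366); attach at lengths (16/5, -1/5); label the merged cluster KT
  updated: d(D,KT)=59/2, d(E,KT)=87/2, d(KT,P)=25, d(KT,X)=42, d(KT,Z)=40
iteration 2: select P,X (d=3, Q=-257); attach at lengths (-55/8, 79/8); label the merged cluster PX
  updated: d(D,PX)=26, d(E,PX)=67/2, d(KT,PX)=32, d(PX,Z)=34
iteration 3: select D,KT (d=59/2, Q=-179); attach at lengths (11, 37/2); label the merged cluster DKT
  updated: d(DKT,E)=45/2, d(DKT,PX)=57/4, d(DKT,Z)=93/4
iteration 4: select DKT,PX (d=57/4, Q=-453/4); attach at lengths (27/16, 201/16); label the merged cluster DKPTX
  updated: d(DKPTX,E)=167/8, d(DKPTX,Z)=43/2
iteration 5: select DKPTX,E (d=167/8, Q=-659/8); attach at lengths (19/16, 315/16); label the merged cluster DEKPTX
  updated: d(DEKPTX,Z)=325/16
iteration 6: select DEKPTX,Z (d=325/16); attach at lengths (325/32, 325/32); label the merged cluster DEKPTXZ
final tree: ((((D:11,(K:16/5,T:-1/5):37/2):27/16,(P:-55/8,X:79/8):201/16):19/16,E:315/16):325/32,Z:325/32)
total length: 1455/16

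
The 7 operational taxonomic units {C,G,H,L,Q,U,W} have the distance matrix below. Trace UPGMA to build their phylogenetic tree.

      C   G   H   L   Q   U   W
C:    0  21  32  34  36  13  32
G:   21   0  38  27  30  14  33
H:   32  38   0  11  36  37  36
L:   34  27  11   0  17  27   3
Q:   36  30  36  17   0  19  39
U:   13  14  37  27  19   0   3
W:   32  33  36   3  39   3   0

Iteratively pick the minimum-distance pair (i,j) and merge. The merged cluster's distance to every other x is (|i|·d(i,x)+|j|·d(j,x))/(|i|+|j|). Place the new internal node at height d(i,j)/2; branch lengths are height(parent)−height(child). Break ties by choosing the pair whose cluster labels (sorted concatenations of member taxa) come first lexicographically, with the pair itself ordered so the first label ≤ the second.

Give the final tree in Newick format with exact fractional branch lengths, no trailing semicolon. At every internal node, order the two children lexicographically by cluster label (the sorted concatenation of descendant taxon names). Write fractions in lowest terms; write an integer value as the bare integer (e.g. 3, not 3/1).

iteration 1: select L,W (d=3); attach at lengths (3/2, 3/2); label the merged cluster LW
  updated: d(C,LW)=33, d(G,LW)=30, d(H,LW)=47/2, d(LW,Q)=28, d(LW,U)=15
iteration 2: select C,U (d=13); attach at lengths (13/2, 13/2); label the merged cluster CU
  updated: d(CU,G)=35/2, d(CU,H)=69/2, d(CU,LW)=24, d(CU,Q)=55/2
iteration 3: select CU,G (d=35/2); attach at lengths (9/4, 35/4); label the merged cluster CGU
  updated: d(CGU,H)=107/3, d(CGU,LW)=26, d(CGU,Q)=85/3
iteration 4: select H,LW (d=47/2); attach at lengths (47/4, 41/4); label the merged cluster HLW
  updated: d(CGU,HLW)=263/9, d(HLW,Q)=92/3
iteration 5: select CGU,Q (d=85/3); attach at lengths (65/12, 85/6); label the merged cluster CGQU
  updated: d(CGQU,HLW)=355/12
iteration 6: select CGQU,HLW (d=355/12); attach at lengths (5/8, 73/24); label the merged cluster CGHLQUW
final tree: ((((C:13/2,U:13/2):9/4,G:35/4):65/12,Q:85/6):5/8,(H:47/4,(L:3/2,W:3/2):41/4):73/24)
total length: 289/4

((((C:13/2,U:13/2):9/4,G:35/4):65/12,Q:85/6):5/8,(H:47/4,(L:3/2,W:3/2):41/4):73/24)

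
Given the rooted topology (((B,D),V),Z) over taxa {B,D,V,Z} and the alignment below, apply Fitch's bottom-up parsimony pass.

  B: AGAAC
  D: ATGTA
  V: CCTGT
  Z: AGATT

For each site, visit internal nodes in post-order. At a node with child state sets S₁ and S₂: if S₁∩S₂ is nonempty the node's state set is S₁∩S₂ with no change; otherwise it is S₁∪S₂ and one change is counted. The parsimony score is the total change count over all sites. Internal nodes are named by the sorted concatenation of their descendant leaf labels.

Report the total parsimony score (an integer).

BD@0: {A} ∩ {A} = {A} (intersection, +0)
BDV@0: {A} ∪ {C} = {A,C} (union, +1)
BDVZ@0: {A,C} ∩ {A} = {A} (intersection, +0)
BD@1: {G} ∪ {T} = {G,T} (union, +1)
BDV@1: {G,T} ∪ {C} = {C,G,T} (union, +1)
BDVZ@1: {C,G,T} ∩ {G} = {G} (intersection, +0)
BD@2: {A} ∪ {G} = {A,G} (union, +1)
BDV@2: {A,G} ∪ {T} = {A,G,T} (union, +1)
BDVZ@2: {A,G,T} ∩ {A} = {A} (intersection, +0)
BD@3: {A} ∪ {T} = {A,T} (union, +1)
BDV@3: {A,T} ∪ {G} = {A,G,T} (union, +1)
BDVZ@3: {A,G,T} ∩ {T} = {T} (intersection, +0)
BD@4: {C} ∪ {A} = {A,C} (union, +1)
BDV@4: {A,C} ∪ {T} = {A,C,T} (union, +1)
BDVZ@4: {A,C,T} ∩ {T} = {T} (intersection, +0)
per-site changes: [1, 2, 2, 2, 2]; total = 9

9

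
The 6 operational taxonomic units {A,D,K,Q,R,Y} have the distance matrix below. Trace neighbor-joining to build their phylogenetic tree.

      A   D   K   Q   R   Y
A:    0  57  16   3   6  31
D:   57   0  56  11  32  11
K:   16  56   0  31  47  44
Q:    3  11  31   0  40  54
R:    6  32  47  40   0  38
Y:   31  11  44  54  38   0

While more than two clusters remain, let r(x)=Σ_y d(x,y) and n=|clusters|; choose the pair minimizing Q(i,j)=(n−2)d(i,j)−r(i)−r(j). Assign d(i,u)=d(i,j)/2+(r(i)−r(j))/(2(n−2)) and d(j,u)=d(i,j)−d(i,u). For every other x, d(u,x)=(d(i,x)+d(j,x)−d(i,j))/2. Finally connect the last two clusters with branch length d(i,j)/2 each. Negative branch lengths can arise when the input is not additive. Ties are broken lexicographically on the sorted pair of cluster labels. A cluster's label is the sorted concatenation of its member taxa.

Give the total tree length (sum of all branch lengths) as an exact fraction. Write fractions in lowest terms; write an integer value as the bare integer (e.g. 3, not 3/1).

1. join D+Y (d=11, Q=-301) ⇒ DY; edges |D|=33/8, |Y|=55/8
  updated: d(A,DY)=77/2, d(DY,K)=89/2, d(DY,Q)=27, d(DY,R)=59/2
2. join DY+R (d=59/2, Q=-347/2) ⇒ DRY; edges |DY|=211/12, |R|=143/12
  updated: d(A,DRY)=15/2, d(DRY,K)=31, d(DRY,Q)=75/4
3. join A+Q (d=3, Q=-293/4) ⇒ AQ; edges |A|=-81/16, |Q|=129/16
  updated: d(AQ,DRY)=93/8, d(AQ,K)=22
4. join AQ+DRY (d=93/8, Q=-517/8) ⇒ ADQRY; edges |AQ|=21/16, |DRY|=165/16
  updated: d(ADQRY,K)=331/16
5. join ADQRY+K (d=331/16) ⇒ ADKQRY; edges |ADQRY|=331/32, |K|=331/32
final tree: (((A:-81/16,Q:129/16):21/16,((D:33/8,Y:55/8):211/12,R:143/12):165/16):331/32,K:331/32)
total length: 1213/16

1213/16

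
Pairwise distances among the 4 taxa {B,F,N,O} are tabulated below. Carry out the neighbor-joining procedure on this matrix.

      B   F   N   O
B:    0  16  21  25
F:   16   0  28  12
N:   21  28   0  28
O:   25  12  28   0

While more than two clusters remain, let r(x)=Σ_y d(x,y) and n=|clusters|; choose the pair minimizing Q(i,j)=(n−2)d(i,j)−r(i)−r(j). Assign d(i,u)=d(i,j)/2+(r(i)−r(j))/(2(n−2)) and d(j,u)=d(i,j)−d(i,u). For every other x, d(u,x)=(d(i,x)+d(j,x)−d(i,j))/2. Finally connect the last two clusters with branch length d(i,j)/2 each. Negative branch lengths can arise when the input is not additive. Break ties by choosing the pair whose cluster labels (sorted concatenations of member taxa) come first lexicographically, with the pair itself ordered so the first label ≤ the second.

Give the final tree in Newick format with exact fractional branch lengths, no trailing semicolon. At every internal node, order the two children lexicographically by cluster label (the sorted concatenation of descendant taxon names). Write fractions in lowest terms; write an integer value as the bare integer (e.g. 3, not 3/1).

(((B:27/4,N:57/4):31/4,F:15/4):33/8,O:33/8)

iteration 1: select B,N (d=21, Q=-97); attach at lengths (27/4, 57/4); label the merged cluster BN
  updated: d(BN,F)=23/2, d(BN,O)=16
iteration 2: select BN,F (d=23/2, Q=-79/2); attach at lengths (31/4, 15/4); label the merged cluster BFN
  updated: d(BFN,O)=33/4
iteration 3: select BFN,O (d=33/4); attach at lengths (33/8, 33/8); label the merged cluster BFNO
final tree: (((B:27/4,N:57/4):31/4,F:15/4):33/8,O:33/8)
total length: 163/4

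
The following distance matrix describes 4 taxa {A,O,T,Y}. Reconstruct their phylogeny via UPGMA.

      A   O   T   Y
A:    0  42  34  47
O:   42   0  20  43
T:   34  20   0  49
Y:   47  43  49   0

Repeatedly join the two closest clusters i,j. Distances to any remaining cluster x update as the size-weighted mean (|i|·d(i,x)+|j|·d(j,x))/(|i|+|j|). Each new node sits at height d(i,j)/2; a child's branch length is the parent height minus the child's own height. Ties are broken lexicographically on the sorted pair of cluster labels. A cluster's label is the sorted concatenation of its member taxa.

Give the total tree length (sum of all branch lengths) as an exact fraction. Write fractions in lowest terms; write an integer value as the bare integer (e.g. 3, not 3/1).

step 1: merge (O,T) at d=20; branch lengths O→10, T→10; new cluster OT
  updated: d(A,OT)=38, d(OT,Y)=46
step 2: merge (A,OT) at d=38; branch lengths A→19, OT→9; new cluster AOT
  updated: d(AOT,Y)=139/3
step 3: merge (AOT,Y) at d=139/3; branch lengths AOT→25/6, Y→139/6; new cluster AOTY
final tree: ((A:19,(O:10,T:10):9):25/6,Y:139/6)
total length: 226/3

226/3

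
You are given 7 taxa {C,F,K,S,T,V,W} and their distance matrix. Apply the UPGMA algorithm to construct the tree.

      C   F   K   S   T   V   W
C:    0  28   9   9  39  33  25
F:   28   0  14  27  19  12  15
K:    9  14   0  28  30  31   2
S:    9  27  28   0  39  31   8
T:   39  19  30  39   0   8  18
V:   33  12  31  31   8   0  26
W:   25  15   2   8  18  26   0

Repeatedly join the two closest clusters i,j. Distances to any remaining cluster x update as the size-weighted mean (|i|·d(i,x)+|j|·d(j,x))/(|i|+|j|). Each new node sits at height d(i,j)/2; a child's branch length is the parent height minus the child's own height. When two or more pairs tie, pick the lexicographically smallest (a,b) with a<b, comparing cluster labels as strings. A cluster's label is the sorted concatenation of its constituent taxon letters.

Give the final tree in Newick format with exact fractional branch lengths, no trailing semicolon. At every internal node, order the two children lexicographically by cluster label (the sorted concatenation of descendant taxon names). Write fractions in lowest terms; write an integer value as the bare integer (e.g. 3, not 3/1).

(((C:9/2,S:9/2):71/12,(F:29/4,(K:1,W:1):25/4):19/6):209/60,(T:4,V:4):99/10)

1. join K+W (d=2) ⇒ KW; edges |K|=1, |W|=1
  updated: d(C,KW)=17, d(F,KW)=29/2, d(KW,S)=18, d(KW,T)=24, d(KW,V)=57/2
2. join T+V (d=8) ⇒ TV; edges |T|=4, |V|=4
  updated: d(C,TV)=36, d(F,TV)=31/2, d(KW,TV)=105/4, d(S,TV)=35
3. join C+S (d=9) ⇒ CS; edges |C|=9/2, |S|=9/2
  updated: d(CS,F)=55/2, d(CS,KW)=35/2, d(CS,TV)=71/2
4. join F+KW (d=29/2) ⇒ FKW; edges |F|=29/4, |KW|=25/4
  updated: d(CS,FKW)=125/6, d(FKW,TV)=68/3
5. join CS+FKW (d=125/6) ⇒ CFKSW; edges |CS|=71/12, |FKW|=19/6
  updated: d(CFKSW,TV)=139/5
6. join CFKSW+TV (d=139/5) ⇒ CFKSTVW; edges |CFKSW|=209/60, |TV|=99/10
final tree: (((C:9/2,S:9/2):71/12,(F:29/4,(K:1,W:1):25/4):19/6):209/60,(T:4,V:4):99/10)
total length: 1649/30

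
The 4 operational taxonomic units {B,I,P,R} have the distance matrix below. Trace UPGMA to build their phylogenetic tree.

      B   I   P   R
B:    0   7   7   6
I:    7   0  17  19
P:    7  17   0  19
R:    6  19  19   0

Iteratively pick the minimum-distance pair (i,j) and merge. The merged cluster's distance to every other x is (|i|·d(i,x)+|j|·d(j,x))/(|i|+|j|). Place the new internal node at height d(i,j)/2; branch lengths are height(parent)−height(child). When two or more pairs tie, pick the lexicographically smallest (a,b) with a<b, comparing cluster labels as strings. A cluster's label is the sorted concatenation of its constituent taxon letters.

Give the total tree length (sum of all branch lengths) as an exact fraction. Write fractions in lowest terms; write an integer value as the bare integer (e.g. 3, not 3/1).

143/6

iteration 1: select B,R (d=6); attach at lengths (3, 3); label the merged cluster BR
  updated: d(BR,I)=13, d(BR,P)=13
iteration 2: select BR,I (d=13); attach at lengths (7/2, 13/2); label the merged cluster BIR
  updated: d(BIR,P)=43/3
iteration 3: select BIR,P (d=43/3); attach at lengths (2/3, 43/6); label the merged cluster BIPR
final tree: (((B:3,R:3):7/2,I:13/2):2/3,P:43/6)
total length: 143/6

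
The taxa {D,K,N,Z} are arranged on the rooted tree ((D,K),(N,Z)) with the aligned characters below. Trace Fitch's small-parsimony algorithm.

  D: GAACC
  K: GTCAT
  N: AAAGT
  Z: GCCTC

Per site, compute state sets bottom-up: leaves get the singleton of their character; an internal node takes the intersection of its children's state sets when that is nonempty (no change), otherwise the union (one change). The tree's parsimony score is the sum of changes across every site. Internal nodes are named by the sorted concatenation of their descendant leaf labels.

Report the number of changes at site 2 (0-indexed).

DK@0: {G} ∩ {G} = {G} (intersection, +0)
NZ@0: {A} ∪ {G} = {A,G} (union, +1)
DKNZ@0: {G} ∩ {A,G} = {G} (intersection, +0)
DK@1: {A} ∪ {T} = {A,T} (union, +1)
NZ@1: {A} ∪ {C} = {A,C} (union, +1)
DKNZ@1: {A,T} ∩ {A,C} = {A} (intersection, +0)
DK@2: {A} ∪ {C} = {A,C} (union, +1)
NZ@2: {A} ∪ {C} = {A,C} (union, +1)
DKNZ@2: {A,C} ∩ {A,C} = {A,C} (intersection, +0)
DK@3: {C} ∪ {A} = {A,C} (union, +1)
NZ@3: {G} ∪ {T} = {G,T} (union, +1)
DKNZ@3: {A,C} ∪ {G,T} = {A,C,G,T} (union, +1)
DK@4: {C} ∪ {T} = {C,T} (union, +1)
NZ@4: {T} ∪ {C} = {C,T} (union, +1)
DKNZ@4: {C,T} ∩ {C,T} = {C,T} (intersection, +0)
per-site changes: [1, 2, 2, 3, 2]; total = 10

2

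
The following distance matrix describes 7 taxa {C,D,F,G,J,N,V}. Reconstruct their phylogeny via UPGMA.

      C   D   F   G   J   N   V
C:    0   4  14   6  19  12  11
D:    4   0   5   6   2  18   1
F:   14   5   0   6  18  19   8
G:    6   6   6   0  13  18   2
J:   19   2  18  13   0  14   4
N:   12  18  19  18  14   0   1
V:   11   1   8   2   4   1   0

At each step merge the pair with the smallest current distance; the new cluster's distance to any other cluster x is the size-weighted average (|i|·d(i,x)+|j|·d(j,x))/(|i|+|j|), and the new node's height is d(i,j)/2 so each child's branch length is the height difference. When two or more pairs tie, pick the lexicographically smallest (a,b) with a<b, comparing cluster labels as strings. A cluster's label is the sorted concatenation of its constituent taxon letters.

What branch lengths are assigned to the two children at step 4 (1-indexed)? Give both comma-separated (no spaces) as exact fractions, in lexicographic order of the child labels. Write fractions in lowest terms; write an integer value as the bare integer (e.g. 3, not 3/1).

step 1: merge (D,V) at d=1; branch lengths D→1/2, V→1/2; new cluster DV
  updated: d(C,DV)=15/2, d(DV,F)=13/2, d(DV,G)=4, d(DV,J)=3, d(DV,N)=19/2
step 2: merge (DV,J) at d=3; branch lengths DV→1, J→3/2; new cluster DJV
  updated: d(C,DJV)=34/3, d(DJV,F)=31/3, d(DJV,G)=7, d(DJV,N)=11
step 3: merge (C,G) at d=6; branch lengths C→3, G→3; new cluster CG
  updated: d(CG,DJV)=55/6, d(CG,F)=10, d(CG,N)=15
step 4: merge (CG,DJV) at d=55/6; branch lengths CG→19/12, DJV→37/12; new cluster CDGJV
  updated: d(CDGJV,F)=51/5, d(CDGJV,N)=63/5
step 5: merge (CDGJV,F) at d=51/5; branch lengths CDGJV→31/60, F→51/10; new cluster CDFGJV
  updated: d(CDFGJV,N)=41/3
step 6: merge (CDFGJV,N) at d=41/3; branch lengths CDFGJV→26/15, N→41/6; new cluster CDFGJNV
final tree: ((((C:3,G:3):19/12,((D:1/2,V:1/2):1,J:3/2):37/12):31/60,F:51/10):26/15,N:41/6)
total length: 567/20

19/12,37/12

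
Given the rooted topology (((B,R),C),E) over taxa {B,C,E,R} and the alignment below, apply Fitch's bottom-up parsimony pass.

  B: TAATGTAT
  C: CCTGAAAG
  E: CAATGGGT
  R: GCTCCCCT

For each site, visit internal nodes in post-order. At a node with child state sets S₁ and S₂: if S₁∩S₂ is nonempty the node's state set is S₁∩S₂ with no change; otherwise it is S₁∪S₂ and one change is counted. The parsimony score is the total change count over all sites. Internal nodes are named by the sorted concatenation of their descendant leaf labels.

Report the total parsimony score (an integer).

site 0, node BR: B={T} ∪ R={G} → {G,T} (+1)
site 0, node BCR: BR={G,T} ∪ C={C} → {C,G,T} (+1)
site 0, node BCER: BCR={C,G,T} ∩ E={C} → {C} (+0)
site 1, node BR: B={A} ∪ R={C} → {A,C} (+1)
site 1, node BCR: BR={A,C} ∩ C={C} → {C} (+0)
site 1, node BCER: BCR={C} ∪ E={A} → {A,C} (+1)
site 2, node BR: B={A} ∪ R={T} → {A,T} (+1)
site 2, node BCR: BR={A,T} ∩ C={T} → {T} (+0)
site 2, node BCER: BCR={T} ∪ E={A} → {A,T} (+1)
site 3, node BR: B={T} ∪ R={C} → {C,T} (+1)
site 3, node BCR: BR={C,T} ∪ C={G} → {C,G,T} (+1)
site 3, node BCER: BCR={C,G,T} ∩ E={T} → {T} (+0)
site 4, node BR: B={G} ∪ R={C} → {C,G} (+1)
site 4, node BCR: BR={C,G} ∪ C={A} → {A,C,G} (+1)
site 4, node BCER: BCR={A,C,G} ∩ E={G} → {G} (+0)
site 5, node BR: B={T} ∪ R={C} → {C,T} (+1)
site 5, node BCR: BR={C,T} ∪ C={A} → {A,C,T} (+1)
site 5, node BCER: BCR={A,C,T} ∪ E={G} → {A,C,G,T} (+1)
site 6, node BR: B={A} ∪ R={C} → {A,C} (+1)
site 6, node BCR: BR={A,C} ∩ C={A} → {A} (+0)
site 6, node BCER: BCR={A} ∪ E={G} → {A,G} (+1)
site 7, node BR: B={T} ∩ R={T} → {T} (+0)
site 7, node BCR: BR={T} ∪ C={G} → {G,T} (+1)
site 7, node BCER: BCR={G,T} ∩ E={T} → {T} (+0)
per-site changes: [2, 2, 2, 2, 2, 3, 2, 1]; total = 16

16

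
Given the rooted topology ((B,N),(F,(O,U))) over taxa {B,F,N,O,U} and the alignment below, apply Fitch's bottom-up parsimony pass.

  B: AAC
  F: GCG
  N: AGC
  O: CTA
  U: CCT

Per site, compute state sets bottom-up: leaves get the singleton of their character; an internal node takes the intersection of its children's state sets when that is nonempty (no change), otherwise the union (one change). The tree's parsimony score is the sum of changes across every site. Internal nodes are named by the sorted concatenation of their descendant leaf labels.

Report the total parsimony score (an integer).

8

BN@0: {A} ∩ {A} = {A} (intersection, +0)
OU@0: {C} ∩ {C} = {C} (intersection, +0)
FOU@0: {G} ∪ {C} = {C,G} (union, +1)
BFNOU@0: {A} ∪ {C,G} = {A,C,G} (union, +1)
BN@1: {A} ∪ {G} = {A,G} (union, +1)
OU@1: {T} ∪ {C} = {C,T} (union, +1)
FOU@1: {C} ∩ {C,T} = {C} (intersection, +0)
BFNOU@1: {A,G} ∪ {C} = {A,C,G} (union, +1)
BN@2: {C} ∩ {C} = {C} (intersection, +0)
OU@2: {A} ∪ {T} = {A,T} (union, +1)
FOU@2: {G} ∪ {A,T} = {A,G,T} (union, +1)
BFNOU@2: {C} ∪ {A,G,T} = {A,C,G,T} (union, +1)
per-site changes: [2, 3, 3]; total = 8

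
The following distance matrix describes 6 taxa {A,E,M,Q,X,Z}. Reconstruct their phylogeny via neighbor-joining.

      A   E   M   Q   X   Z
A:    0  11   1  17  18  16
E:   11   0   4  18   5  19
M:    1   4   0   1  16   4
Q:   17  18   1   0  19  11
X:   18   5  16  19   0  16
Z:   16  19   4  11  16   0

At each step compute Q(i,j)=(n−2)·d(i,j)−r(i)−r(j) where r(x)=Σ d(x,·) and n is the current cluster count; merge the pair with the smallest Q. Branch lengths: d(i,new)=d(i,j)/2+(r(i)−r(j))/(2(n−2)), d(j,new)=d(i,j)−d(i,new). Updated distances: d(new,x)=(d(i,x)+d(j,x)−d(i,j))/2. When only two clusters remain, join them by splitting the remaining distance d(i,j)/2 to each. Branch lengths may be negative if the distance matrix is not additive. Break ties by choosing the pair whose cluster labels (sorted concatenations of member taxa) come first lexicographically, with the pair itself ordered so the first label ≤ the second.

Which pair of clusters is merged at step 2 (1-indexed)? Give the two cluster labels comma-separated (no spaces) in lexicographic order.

1. join E+X (d=5, Q=-111) ⇒ EX; edges |E|=3/8, |X|=37/8
  updated: d(A,EX)=12, d(EX,M)=15/2, d(EX,Q)=16, d(EX,Z)=15
2. join A+EX (d=12, Q=-121/2) ⇒ AEX; edges |A|=21/4, |EX|=27/4
  updated: d(AEX,M)=-7/4, d(AEX,Q)=21/2, d(AEX,Z)=19/2
3. join AEX+M (d=-7/4, Q=-25) ⇒ AEMX; edges |AEX|=23/8, |M|=-37/8
  updated: d(AEMX,Q)=53/8, d(AEMX,Z)=61/8
4. join AEMX+Q (d=53/8, Q=-101/4) ⇒ AEMQX; edges |AEMX|=13/8, |Q|=5
  updated: d(AEMQX,Z)=6
5. join AEMQX+Z (d=6) ⇒ AEMQXZ; edges |AEMQX|=3, |Z|=3
final tree: ((((A:21/4,(E:3/8,X:37/8):27/4):23/8,M:-37/8):13/8,Q:5):3,Z:3)
total length: 223/8

A,EX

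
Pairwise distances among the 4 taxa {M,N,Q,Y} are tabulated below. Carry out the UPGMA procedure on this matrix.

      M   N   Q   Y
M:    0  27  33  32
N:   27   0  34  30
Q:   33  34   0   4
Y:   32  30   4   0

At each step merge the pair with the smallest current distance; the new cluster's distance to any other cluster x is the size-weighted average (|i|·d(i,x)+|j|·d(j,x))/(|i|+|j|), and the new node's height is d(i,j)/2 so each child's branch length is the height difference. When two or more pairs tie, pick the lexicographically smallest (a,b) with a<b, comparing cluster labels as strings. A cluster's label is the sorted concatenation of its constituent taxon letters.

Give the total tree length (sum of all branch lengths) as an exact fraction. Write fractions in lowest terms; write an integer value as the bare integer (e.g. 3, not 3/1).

191/4

iteration 1: select Q,Y (d=4); attach at lengths (2, 2); label the merged cluster QY
  updated: d(M,QY)=65/2, d(N,QY)=32
iteration 2: select M,N (d=27); attach at lengths (27/2, 27/2); label the merged cluster MN
  updated: d(MN,QY)=129/4
iteration 3: select MN,QY (d=129/4); attach at lengths (21/8, 113/8); label the merged cluster MNQY
final tree: ((M:27/2,N:27/2):21/8,(Q:2,Y:2):113/8)
total length: 191/4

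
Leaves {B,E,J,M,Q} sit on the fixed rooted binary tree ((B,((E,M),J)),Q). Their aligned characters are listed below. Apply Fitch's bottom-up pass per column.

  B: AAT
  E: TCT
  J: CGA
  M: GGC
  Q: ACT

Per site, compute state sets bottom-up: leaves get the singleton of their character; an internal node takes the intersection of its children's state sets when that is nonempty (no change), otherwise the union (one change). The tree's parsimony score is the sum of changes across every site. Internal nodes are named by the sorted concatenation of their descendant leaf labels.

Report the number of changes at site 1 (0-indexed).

3

[col 0] EM: children E:{T}, M:{G} ∪→ {G,T}; cost 1
[col 0] EJM: children EM:{G,T}, J:{C} ∪→ {C,G,T}; cost 1
[col 0] BEJM: children B:{A}, EJM:{C,G,T} ∪→ {A,C,G,T}; cost 1
[col 0] BEJMQ: children BEJM:{A,C,G,T}, Q:{A} ∩→ {A}; cost 0
[col 1] EM: children E:{C}, M:{G} ∪→ {C,G}; cost 1
[col 1] EJM: children EM:{C,G}, J:{G} ∩→ {G}; cost 0
[col 1] BEJM: children B:{A}, EJM:{G} ∪→ {A,G}; cost 1
[col 1] BEJMQ: children BEJM:{A,G}, Q:{C} ∪→ {A,C,G}; cost 1
[col 2] EM: children E:{T}, M:{C} ∪→ {C,T}; cost 1
[col 2] EJM: children EM:{C,T}, J:{A} ∪→ {A,C,T}; cost 1
[col 2] BEJM: children B:{T}, EJM:{A,C,T} ∩→ {T}; cost 0
[col 2] BEJMQ: children BEJM:{T}, Q:{T} ∩→ {T}; cost 0
per-site changes: [3, 3, 2]; total = 8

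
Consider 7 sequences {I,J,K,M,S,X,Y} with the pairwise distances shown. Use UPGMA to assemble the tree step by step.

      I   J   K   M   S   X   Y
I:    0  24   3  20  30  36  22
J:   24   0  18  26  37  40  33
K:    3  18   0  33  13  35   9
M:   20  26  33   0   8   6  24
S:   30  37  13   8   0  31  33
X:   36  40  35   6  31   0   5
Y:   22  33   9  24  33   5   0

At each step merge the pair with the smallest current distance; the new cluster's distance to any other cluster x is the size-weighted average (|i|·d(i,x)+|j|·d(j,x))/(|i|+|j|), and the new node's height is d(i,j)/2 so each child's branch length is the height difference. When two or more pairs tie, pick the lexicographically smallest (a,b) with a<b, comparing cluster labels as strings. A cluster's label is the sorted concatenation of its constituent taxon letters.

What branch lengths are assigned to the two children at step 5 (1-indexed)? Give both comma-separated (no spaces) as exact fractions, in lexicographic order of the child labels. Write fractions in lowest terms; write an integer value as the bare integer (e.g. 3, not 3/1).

31/4,37/4

1. join I+K (d=3) ⇒ IK; edges |I|=3/2, |K|=3/2
  updated: d(IK,J)=21, d(IK,M)=53/2, d(IK,S)=43/2, d(IK,X)=71/2, d(IK,Y)=31/2
2. join X+Y (d=5) ⇒ XY; edges |X|=5/2, |Y|=5/2
  updated: d(IK,XY)=51/2, d(J,XY)=73/2, d(M,XY)=15, d(S,XY)=32
3. join M+S (d=8) ⇒ MS; edges |M|=4, |S|=4
  updated: d(IK,MS)=24, d(J,MS)=63/2, d(MS,XY)=47/2
4. join IK+J (d=21) ⇒ IJK; edges |IK|=9, |J|=21/2
  updated: d(IJK,MS)=53/2, d(IJK,XY)=175/6
5. join MS+XY (d=47/2) ⇒ MSXY; edges |MS|=31/4, |XY|=37/4
  updated: d(IJK,MSXY)=167/6
6. join IJK+MSXY (d=167/6) ⇒ IJKMSXY; edges |IJK|=41/12, |MSXY|=13/6
final tree: (((I:3/2,K:3/2):9,J:21/2):41/12,((M:4,S:4):31/4,(X:5/2,Y:5/2):37/4):13/6)
total length: 697/12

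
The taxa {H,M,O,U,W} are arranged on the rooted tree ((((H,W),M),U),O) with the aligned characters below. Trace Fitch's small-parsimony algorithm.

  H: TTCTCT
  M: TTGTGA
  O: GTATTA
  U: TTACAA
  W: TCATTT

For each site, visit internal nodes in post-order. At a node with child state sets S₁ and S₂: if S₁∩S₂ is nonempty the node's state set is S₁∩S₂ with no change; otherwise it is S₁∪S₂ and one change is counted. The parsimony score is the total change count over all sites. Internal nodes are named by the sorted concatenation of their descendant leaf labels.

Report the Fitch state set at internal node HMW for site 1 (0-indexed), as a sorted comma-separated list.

site 0, node HW: H={T} ∩ W={T} → {T} (+0)
site 0, node HMW: HW={T} ∩ M={T} → {T} (+0)
site 0, node HMUW: HMW={T} ∩ U={T} → {T} (+0)
site 0, node HMOUW: HMUW={T} ∪ O={G} → {G,T} (+1)
site 1, node HW: H={T} ∪ W={C} → {C,T} (+1)
site 1, node HMW: HW={C,T} ∩ M={T} → {T} (+0)
site 1, node HMUW: HMW={T} ∩ U={T} → {T} (+0)
site 1, node HMOUW: HMUW={T} ∩ O={T} → {T} (+0)
site 2, node HW: H={C} ∪ W={A} → {A,C} (+1)
site 2, node HMW: HW={A,C} ∪ M={G} → {A,C,G} (+1)
site 2, node HMUW: HMW={A,C,G} ∩ U={A} → {A} (+0)
site 2, node HMOUW: HMUW={A} ∩ O={A} → {A} (+0)
site 3, node HW: H={T} ∩ W={T} → {T} (+0)
site 3, node HMW: HW={T} ∩ M={T} → {T} (+0)
site 3, node HMUW: HMW={T} ∪ U={C} → {C,T} (+1)
site 3, node HMOUW: HMUW={C,T} ∩ O={T} → {T} (+0)
site 4, node HW: H={C} ∪ W={T} → {C,T} (+1)
site 4, node HMW: HW={C,T} ∪ M={G} → {C,G,T} (+1)
site 4, node HMUW: HMW={C,G,T} ∪ U={A} → {A,C,G,T} (+1)
site 4, node HMOUW: HMUW={A,C,G,T} ∩ O={T} → {T} (+0)
site 5, node HW: H={T} ∩ W={T} → {T} (+0)
site 5, node HMW: HW={T} ∪ M={A} → {A,T} (+1)
site 5, node HMUW: HMW={A,T} ∩ U={A} → {A} (+0)
site 5, node HMOUW: HMUW={A} ∩ O={A} → {A} (+0)
per-site changes: [1, 1, 2, 1, 3, 1]; total = 9

T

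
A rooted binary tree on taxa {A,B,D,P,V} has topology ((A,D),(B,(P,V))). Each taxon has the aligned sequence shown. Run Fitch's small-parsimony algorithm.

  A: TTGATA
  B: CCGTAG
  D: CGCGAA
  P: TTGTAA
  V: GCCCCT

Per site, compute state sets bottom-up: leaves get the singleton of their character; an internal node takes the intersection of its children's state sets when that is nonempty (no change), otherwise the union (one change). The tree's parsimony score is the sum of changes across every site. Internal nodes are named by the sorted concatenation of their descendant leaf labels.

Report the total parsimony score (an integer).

AD@0: {T} ∪ {C} = {C,T} (union, +1)
PV@0: {T} ∪ {G} = {G,T} (union, +1)
BPV@0: {C} ∪ {G,T} = {C,G,T} (union, +1)
ABDPV@0: {C,T} ∩ {C,G,T} = {C,T} (intersection, +0)
AD@1: {T} ∪ {G} = {G,T} (union, +1)
PV@1: {T} ∪ {C} = {C,T} (union, +1)
BPV@1: {C} ∩ {C,T} = {C} (intersection, +0)
ABDPV@1: {G,T} ∪ {C} = {C,G,T} (union, +1)
AD@2: {G} ∪ {C} = {C,G} (union, +1)
PV@2: {G} ∪ {C} = {C,G} (union, +1)
BPV@2: {G} ∩ {C,G} = {G} (intersection, +0)
ABDPV@2: {C,G} ∩ {G} = {G} (intersection, +0)
AD@3: {A} ∪ {G} = {A,G} (union, +1)
PV@3: {T} ∪ {C} = {C,T} (union, +1)
BPV@3: {T} ∩ {C,T} = {T} (intersection, +0)
ABDPV@3: {A,G} ∪ {T} = {A,G,T} (union, +1)
AD@4: {T} ∪ {A} = {A,T} (union, +1)
PV@4: {A} ∪ {C} = {A,C} (union, +1)
BPV@4: {A} ∩ {A,C} = {A} (intersection, +0)
ABDPV@4: {A,T} ∩ {A} = {A} (intersection, +0)
AD@5: {A} ∩ {A} = {A} (intersection, +0)
PV@5: {A} ∪ {T} = {A,T} (union, +1)
BPV@5: {G} ∪ {A,T} = {A,G,T} (union, +1)
ABDPV@5: {A} ∩ {A,G,T} = {A} (intersection, +0)
per-site changes: [3, 3, 2, 3, 2, 2]; total = 15

15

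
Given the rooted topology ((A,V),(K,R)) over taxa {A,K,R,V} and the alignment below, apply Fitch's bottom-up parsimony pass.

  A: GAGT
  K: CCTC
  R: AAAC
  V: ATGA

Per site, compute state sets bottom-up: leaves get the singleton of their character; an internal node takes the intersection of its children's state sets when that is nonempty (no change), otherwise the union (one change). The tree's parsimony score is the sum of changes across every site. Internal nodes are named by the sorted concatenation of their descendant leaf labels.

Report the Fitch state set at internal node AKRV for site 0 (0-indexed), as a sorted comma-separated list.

site 0, node AV: A={G} ∪ V={A} → {A,G} (+1)
site 0, node KR: K={C} ∪ R={A} → {A,C} (+1)
site 0, node AKRV: AV={A,G} ∩ KR={A,C} → {A} (+0)
site 1, node AV: A={A} ∪ V={T} → {A,T} (+1)
site 1, node KR: K={C} ∪ R={A} → {A,C} (+1)
site 1, node AKRV: AV={A,T} ∩ KR={A,C} → {A} (+0)
site 2, node AV: A={G} ∩ V={G} → {G} (+0)
site 2, node KR: K={T} ∪ R={A} → {A,T} (+1)
site 2, node AKRV: AV={G} ∪ KR={A,T} → {A,G,T} (+1)
site 3, node AV: A={T} ∪ V={A} → {A,T} (+1)
site 3, node KR: K={C} ∩ R={C} → {C} (+0)
site 3, node AKRV: AV={A,T} ∪ KR={C} → {A,C,T} (+1)
per-site changes: [2, 2, 2, 2]; total = 8

A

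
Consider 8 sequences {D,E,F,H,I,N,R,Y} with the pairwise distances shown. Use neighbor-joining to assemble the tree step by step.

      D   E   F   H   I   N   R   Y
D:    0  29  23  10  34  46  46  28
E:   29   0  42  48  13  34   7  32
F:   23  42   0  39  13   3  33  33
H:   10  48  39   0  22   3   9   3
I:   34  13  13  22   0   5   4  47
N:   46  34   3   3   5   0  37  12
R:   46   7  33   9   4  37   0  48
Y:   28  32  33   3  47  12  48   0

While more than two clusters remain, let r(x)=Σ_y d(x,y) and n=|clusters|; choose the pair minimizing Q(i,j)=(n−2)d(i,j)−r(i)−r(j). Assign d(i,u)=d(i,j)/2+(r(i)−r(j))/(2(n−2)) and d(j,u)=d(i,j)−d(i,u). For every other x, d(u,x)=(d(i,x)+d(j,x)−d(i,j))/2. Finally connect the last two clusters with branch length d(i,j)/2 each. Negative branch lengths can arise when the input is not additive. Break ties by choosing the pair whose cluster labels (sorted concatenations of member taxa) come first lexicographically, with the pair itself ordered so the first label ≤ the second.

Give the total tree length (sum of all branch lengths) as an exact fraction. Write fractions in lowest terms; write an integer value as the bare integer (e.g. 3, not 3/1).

1. join E+R (d=7, Q=-347) ⇒ ER; edges |E|=21/4, |R|=7/4
  updated: d(D,ER)=34, d(ER,F)=34, d(ER,H)=25, d(ER,I)=5, d(ER,N)=32, d(ER,Y)=73/2
2. join ER+I (d=5, Q=-535/2) ⇒ EIR; edges |ER|=131/20, |I|=-31/20
  updated: d(D,EIR)=63/2, d(EIR,F)=21, d(EIR,H)=21, d(EIR,N)=16, d(EIR,Y)=157/4
3. join F+N (d=3, Q=-187) ⇒ FN; edges |F|=51/8, |N|=-27/8
  updated: d(D,FN)=33, d(EIR,FN)=17, d(FN,H)=39/2, d(FN,Y)=21
4. join EIR+FN (d=17, Q=-593/4) ⇒ EFINR; edges |EIR|=277/24, |FN|=131/24
  updated: d(D,EFINR)=95/4, d(EFINR,H)=47/4, d(EFINR,Y)=173/8
5. join D+EFINR (d=95/4, Q=-571/8) ⇒ DEFINR; edges |D|=417/32, |EFINR|=343/32
  updated: d(DEFINR,H)=-1, d(DEFINR,Y)=207/16
6. join DEFINR+H (d=-1, Q=-239/16) ⇒ DEFHINR; edges |DEFINR|=143/32, |H|=-175/32
  updated: d(DEFHINR,Y)=271/32
7. join DEFHINR+Y (d=271/32) ⇒ DEFHINRY; edges |DEFHINR|=271/64, |Y|=271/64
final tree: (((D:417/32,(((E:21/4,R:7/4):131/20,I:-31/20):277/24,(F:51/8,N:-27/8):131/24):343/32):143/32,H:-175/32):271/64,Y:271/64)
total length: 2023/32

2023/32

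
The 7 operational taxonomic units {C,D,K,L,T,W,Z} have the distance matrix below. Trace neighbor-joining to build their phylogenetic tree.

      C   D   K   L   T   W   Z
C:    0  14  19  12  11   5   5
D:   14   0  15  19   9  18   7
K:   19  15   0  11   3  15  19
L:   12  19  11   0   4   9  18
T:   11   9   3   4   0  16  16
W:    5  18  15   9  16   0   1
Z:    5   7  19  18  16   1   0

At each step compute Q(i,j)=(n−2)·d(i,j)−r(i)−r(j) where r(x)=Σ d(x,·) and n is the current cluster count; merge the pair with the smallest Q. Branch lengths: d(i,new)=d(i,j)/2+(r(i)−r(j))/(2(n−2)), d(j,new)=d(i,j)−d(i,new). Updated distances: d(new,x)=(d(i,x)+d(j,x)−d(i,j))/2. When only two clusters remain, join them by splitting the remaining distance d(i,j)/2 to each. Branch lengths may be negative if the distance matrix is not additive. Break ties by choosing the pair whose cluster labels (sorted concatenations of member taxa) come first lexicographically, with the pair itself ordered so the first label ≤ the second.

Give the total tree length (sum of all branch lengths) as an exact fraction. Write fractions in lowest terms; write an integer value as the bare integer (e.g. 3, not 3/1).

step 1: merge (K,T) at d=3, Q=-126; branch lengths K→19/5, T→-4/5; new cluster KT
  updated: d(C,KT)=27/2, d(D,KT)=21/2, d(KT,L)=6, d(KT,W)=14, d(KT,Z)=16
step 2: merge (KT,L) at d=6, Q=-100; branch lengths KT→5/2, L→7/2; new cluster KLT
  updated: d(C,KLT)=39/4, d(D,KLT)=47/4, d(KLT,W)=17/2, d(KLT,Z)=14
step 3: merge (D,KLT) at d=47/4, Q=-119/2; branch lengths D→7, KLT→19/4; new cluster DKLT
  updated: d(C,DKLT)=6, d(DKLT,W)=59/8, d(DKLT,Z)=37/8
step 4: merge (C,DKLT) at d=6, Q=-22; branch lengths C→5/2, DKLT→7/2; new cluster CDKLT
  updated: d(CDKLT,W)=51/16, d(CDKLT,Z)=29/16
step 5: merge (CDKLT,W) at d=51/16, Q=-6; branch lengths CDKLT→2, W→19/16; new cluster CDKLTW
  updated: d(CDKLTW,Z)=-3/16
step 6: merge (CDKLTW,Z) at d=-3/16; branch lengths CDKLTW→-3/32, Z→-3/32; new cluster CDKLTWZ
final tree: (((C:5/2,(D:7,((K:19/5,T:-4/5):5/2,L:7/2):19/4):7/2):2,W:19/16):-3/32,Z:-3/32)
total length: 119/4

119/4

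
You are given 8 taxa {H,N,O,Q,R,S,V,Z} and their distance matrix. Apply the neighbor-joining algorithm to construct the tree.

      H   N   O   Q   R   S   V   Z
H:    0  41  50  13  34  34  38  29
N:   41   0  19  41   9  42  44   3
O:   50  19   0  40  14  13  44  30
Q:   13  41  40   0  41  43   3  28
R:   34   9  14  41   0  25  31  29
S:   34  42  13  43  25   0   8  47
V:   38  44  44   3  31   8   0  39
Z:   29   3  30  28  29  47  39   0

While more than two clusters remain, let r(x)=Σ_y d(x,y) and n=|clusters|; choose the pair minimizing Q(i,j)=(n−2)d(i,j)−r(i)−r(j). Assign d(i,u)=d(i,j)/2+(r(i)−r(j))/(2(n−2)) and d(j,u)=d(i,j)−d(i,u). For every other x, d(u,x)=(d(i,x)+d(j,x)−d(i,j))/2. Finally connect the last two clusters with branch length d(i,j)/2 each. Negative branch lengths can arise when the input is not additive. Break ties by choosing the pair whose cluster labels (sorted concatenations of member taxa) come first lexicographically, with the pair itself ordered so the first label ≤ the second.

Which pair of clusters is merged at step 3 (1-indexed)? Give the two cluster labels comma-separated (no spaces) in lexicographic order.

H,QV

1. join Q+V (d=3, Q=-398) ⇒ QV; edges |Q|=5/3, |V|=4/3
  updated: d(H,QV)=24, d(N,QV)=41, d(O,QV)=81/2, d(QV,R)=69/2, d(QV,S)=24, d(QV,Z)=32
2. join N+Z (d=3, Q=-310) ⇒ NZ; edges |N|=0, |Z|=3
  updated: d(H,NZ)=67/2, d(NZ,O)=23, d(NZ,QV)=35, d(NZ,R)=35/2, d(NZ,S)=43
3. join H+QV (d=24, Q=-475/2) ⇒ HQV; edges |H|=227/16, |QV|=157/16
  updated: d(HQV,NZ)=89/4, d(HQV,O)=133/4, d(HQV,R)=89/4, d(HQV,S)=17
4. join O+S (d=13, Q=-569/4) ⇒ OS; edges |O|=97/24, |S|=215/24
  updated: d(HQV,OS)=149/8, d(NZ,OS)=53/2, d(OS,R)=13
5. join HQV+NZ (d=89/4, Q=-679/8) ⇒ HNQVZ; edges |HQV|=331/32, |NZ|=381/32
  updated: d(HNQVZ,OS)=183/16, d(HNQVZ,R)=35/4
6. join HNQVZ+OS (d=183/16, Q=-531/16) ⇒ HNOQSVZ; edges |HNQVZ|=115/32, |OS|=251/32
  updated: d(HNOQSVZ,R)=165/32
7. join HNOQSVZ+R (d=165/32) ⇒ HNOQRSVZ; edges |HNOQSVZ|=165/64, |R|=165/64
final tree: ((((H:227/16,(Q:5/3,V:4/3):157/16):331/32,(N:0,Z:3):381/32):115/32,(O:97/24,S:215/24):251/32):165/64,R:165/64)
total length: 2619/32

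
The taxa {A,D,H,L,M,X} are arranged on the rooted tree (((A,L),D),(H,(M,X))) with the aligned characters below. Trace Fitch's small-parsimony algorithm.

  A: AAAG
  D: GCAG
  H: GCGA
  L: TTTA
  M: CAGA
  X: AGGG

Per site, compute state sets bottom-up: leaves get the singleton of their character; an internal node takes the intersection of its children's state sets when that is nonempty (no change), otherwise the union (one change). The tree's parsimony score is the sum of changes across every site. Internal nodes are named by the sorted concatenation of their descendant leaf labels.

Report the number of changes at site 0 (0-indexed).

AL@0: {A} ∪ {T} = {A,T} (union, +1)
ADL@0: {A,T} ∪ {G} = {A,G,T} (union, +1)
MX@0: {C} ∪ {A} = {A,C} (union, +1)
HMX@0: {G} ∪ {A,C} = {A,C,G} (union, +1)
ADHLMX@0: {A,G,T} ∩ {A,C,G} = {A,G} (intersection, +0)
AL@1: {A} ∪ {T} = {A,T} (union, +1)
ADL@1: {A,T} ∪ {C} = {A,C,T} (union, +1)
MX@1: {A} ∪ {G} = {A,G} (union, +1)
HMX@1: {C} ∪ {A,G} = {A,C,G} (union, +1)
ADHLMX@1: {A,C,T} ∩ {A,C,G} = {A,C} (intersection, +0)
AL@2: {A} ∪ {T} = {A,T} (union, +1)
ADL@2: {A,T} ∩ {A} = {A} (intersection, +0)
MX@2: {G} ∩ {G} = {G} (intersection, +0)
HMX@2: {G} ∩ {G} = {G} (intersection, +0)
ADHLMX@2: {A} ∪ {G} = {A,G} (union, +1)
AL@3: {G} ∪ {A} = {A,G} (union, +1)
ADL@3: {A,G} ∩ {G} = {G} (intersection, +0)
MX@3: {A} ∪ {G} = {A,G} (union, +1)
HMX@3: {A} ∩ {A,G} = {A} (intersection, +0)
ADHLMX@3: {G} ∪ {A} = {A,G} (union, +1)
per-site changes: [4, 4, 2, 3]; total = 13

4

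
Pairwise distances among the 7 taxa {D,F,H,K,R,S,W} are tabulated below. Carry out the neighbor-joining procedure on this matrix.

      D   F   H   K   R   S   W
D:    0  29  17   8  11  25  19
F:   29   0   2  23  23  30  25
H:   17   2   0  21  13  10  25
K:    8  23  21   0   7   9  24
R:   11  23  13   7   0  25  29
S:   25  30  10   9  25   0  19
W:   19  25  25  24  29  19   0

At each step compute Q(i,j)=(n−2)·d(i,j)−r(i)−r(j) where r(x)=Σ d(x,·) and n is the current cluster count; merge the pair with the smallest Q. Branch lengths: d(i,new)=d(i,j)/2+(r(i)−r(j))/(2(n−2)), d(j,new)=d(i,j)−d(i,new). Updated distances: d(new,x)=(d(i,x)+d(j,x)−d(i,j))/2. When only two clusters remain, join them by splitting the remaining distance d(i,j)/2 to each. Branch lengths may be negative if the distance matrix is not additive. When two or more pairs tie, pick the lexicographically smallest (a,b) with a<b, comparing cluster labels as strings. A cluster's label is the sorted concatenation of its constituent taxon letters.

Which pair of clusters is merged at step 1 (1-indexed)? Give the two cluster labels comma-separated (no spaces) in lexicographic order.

F,H

iteration 1: select F,H (d=2, Q=-210); attach at lengths (27/5, -17/5); label the merged cluster FH
  updated: d(D,FH)=22, d(FH,K)=21, d(FH,R)=17, d(FH,S)=19, d(FH,W)=24
iteration 2: select S,W (d=19, Q=-136); attach at lengths (29/4, 47/4); label the merged cluster SW
  updated: d(D,SW)=25/2, d(FH,SW)=12, d(K,SW)=7, d(R,SW)=35/2
iteration 3: select FH,SW (d=12, Q=-85); attach at lengths (59/6, 13/6); label the merged cluster FHSW
  updated: d(D,FHSW)=45/4, d(FHSW,K)=8, d(FHSW,R)=45/4
iteration 4: select D,FHSW (d=45/4, Q=-153/4); attach at lengths (89/16, 91/16); label the merged cluster DFHSW
  updated: d(DFHSW,K)=19/8, d(DFHSW,R)=11/2
iteration 5: select DFHSW,K (d=19/8, Q=-119/8); attach at lengths (7/16, 31/16); label the merged cluster DFHKSW
  updated: d(DFHKSW,R)=81/16
iteration 6: select DFHKSW,R (d=81/16); attach at lengths (81/32, 81/32); label the merged cluster DFHKRSW
final tree: (((D:89/16,((F:27/5,H:-17/5):59/6,(S:29/4,W:47/4):13/6):91/16):7/16,K:31/16):81/32,R:81/32)
total length: 827/16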